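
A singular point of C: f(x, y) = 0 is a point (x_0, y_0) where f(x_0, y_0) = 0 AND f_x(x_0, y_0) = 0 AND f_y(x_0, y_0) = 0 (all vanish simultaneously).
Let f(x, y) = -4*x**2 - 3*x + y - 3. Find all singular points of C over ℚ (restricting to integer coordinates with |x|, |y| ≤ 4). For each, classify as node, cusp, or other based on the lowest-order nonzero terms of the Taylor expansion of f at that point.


No singular points in the scanned grid; C is smooth there.

Compute partial derivatives:
  f_x = -8*x - 3.
  f_y = 1.
f_y = 1 is a nonzero constant, so f_y never vanishes: no point (x, y) can satisfy f = f_x = f_y = 0. In particular no (x, y) ∈ {−4, ..., 4}² is singular; the curve is smooth.


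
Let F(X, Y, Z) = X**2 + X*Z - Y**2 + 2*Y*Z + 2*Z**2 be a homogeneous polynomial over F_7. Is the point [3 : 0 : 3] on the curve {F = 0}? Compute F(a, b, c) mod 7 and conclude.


F(3,0,3) ≡ 1 (mod 7); P is NOT on the curve.

Evaluate F(3, 0, 3) term-by-term (mod 7).
  X**2 ↦ 1·9·1·1 = 9
  X*Z ↦ 1·3·1·3 = 9
  -Y**2 ↦ -1·1·0·1 = 0
  2*Y*Z ↦ 2·1·0·3 = 0
  2*Z**2 ↦ 2·1·1·9 = 18
Sum: F(3, 0, 3) = (9) + (9) + (0) + (0) + (18) = 36.
Reducing mod 7: 36 ≡ 1 (mod 7).
Since F(a, b, c) ≡ 1 ≠ 0 (mod 7), P does NOT lie on the curve.


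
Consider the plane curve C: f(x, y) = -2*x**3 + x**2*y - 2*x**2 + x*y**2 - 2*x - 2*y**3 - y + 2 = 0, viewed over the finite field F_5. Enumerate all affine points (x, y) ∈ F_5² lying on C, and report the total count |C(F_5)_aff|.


Affine F_5-points: {(0, 3), (0, 4), (1, 1), (2, 4), (4, 4)}; count = 5.

For each of the 25 pairs (x, y) ∈ F_5², evaluate f(x, y) mod 5. Record the zeros.
  x = 0: [0↦2, 1↦4, 2↦4, 3↦0, 4↦0]  zeros at y ∈ {3, 4}
  x = 1: [0↦1, 1↦0, 2↦4, 3↦1, 4↦4]  zeros at y ∈ {1}
  x = 2: [0↦4, 1↦2, 2↦2, 3↦2, 4↦0]  zeros at y ∈ {4}
  x = 3: [0↦4, 1↦3, 2↦1, 3↦1, 4↦1]  zeros at y ∈ ∅
  x = 4: [0↦4, 1↦1, 2↦4, 3↦1, 4↦0]  zeros at y ∈ {4}
Collecting zeros: affine points = {(0, 3), (0, 4), (1, 1), (2, 4), (4, 4)}.
Total count |C(F_5)_aff| = 5.


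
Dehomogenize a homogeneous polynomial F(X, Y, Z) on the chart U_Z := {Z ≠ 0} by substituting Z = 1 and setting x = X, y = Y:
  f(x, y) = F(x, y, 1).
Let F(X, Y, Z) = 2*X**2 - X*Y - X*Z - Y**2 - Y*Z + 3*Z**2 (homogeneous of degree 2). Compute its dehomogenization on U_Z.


f(x, y) = 2*x**2 - x*y - x - y**2 - y + 3

On U_Z we set Z = 1. Each monomial c·X^i·Y^j·Z^k in F becomes c·x^i·y^j·1^k = c·x^i·y^j.
Substituting Z = 1: F(X, Y, 1) = 2*x**2 - x*y - x - y**2 - y + 3.
Note: deg(f) ≤ deg(F) = 2; strict inequality happens when F is divisible by Z (lost terms).


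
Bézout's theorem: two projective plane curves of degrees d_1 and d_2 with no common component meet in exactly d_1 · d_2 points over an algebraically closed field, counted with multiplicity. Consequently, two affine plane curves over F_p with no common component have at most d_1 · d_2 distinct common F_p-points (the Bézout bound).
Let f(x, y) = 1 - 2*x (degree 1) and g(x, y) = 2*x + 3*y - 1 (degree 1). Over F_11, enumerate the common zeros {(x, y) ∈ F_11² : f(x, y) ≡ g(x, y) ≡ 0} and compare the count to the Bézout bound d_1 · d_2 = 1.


Common zeros: {(6, 0)}; count = 1; Bézout bound = 1.

deg(f) = 1, deg(g) = 1, so Bézout bound = 1.
Scan x ∈ F_11. For each x, list the y ∈ F_11 with f(x, y) ≡ 0 and those with g(x, y) ≡ 0 (mod 11); the common zeros in that column are the intersection.
  x = 0: f ≡ 0 at y ∈ ∅; g ≡ 0 at y ∈ {4}; common: ∅.
  x = 1: f ≡ 0 at y ∈ ∅; g ≡ 0 at y ∈ {7}; common: ∅.
  x = 2: f ≡ 0 at y ∈ ∅; g ≡ 0 at y ∈ {10}; common: ∅.
  x = 3: f ≡ 0 at y ∈ ∅; g ≡ 0 at y ∈ {2}; common: ∅.
  x = 4: f ≡ 0 at y ∈ ∅; g ≡ 0 at y ∈ {5}; common: ∅.
  x = 5: f ≡ 0 at y ∈ ∅; g ≡ 0 at y ∈ {8}; common: ∅.
  x = 6: f ≡ 0 at y ∈ {0, 1, 2, 3, 4, 5, 6, 7, 8, 9, 10}; g ≡ 0 at y ∈ {0}; common: {0}.
  x = 7: f ≡ 0 at y ∈ ∅; g ≡ 0 at y ∈ {3}; common: ∅.
  x = 8: f ≡ 0 at y ∈ ∅; g ≡ 0 at y ∈ {6}; common: ∅.
  x = 9: f ≡ 0 at y ∈ ∅; g ≡ 0 at y ∈ {9}; common: ∅.
  x = 10: f ≡ 0 at y ∈ ∅; g ≡ 0 at y ∈ {1}; common: ∅.
Collecting: common zeros = {(6, 0)}, so the count is 1.
Comparison with the Bézout bound: 1 ≤ 1 = deg(f)·deg(g), as expected for curves with no common component (the bound is attained).


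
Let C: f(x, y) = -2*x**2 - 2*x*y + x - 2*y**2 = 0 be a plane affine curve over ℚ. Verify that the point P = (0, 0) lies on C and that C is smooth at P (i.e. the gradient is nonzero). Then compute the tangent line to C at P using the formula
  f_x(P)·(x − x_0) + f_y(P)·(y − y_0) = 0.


Tangent line at P: x = 0.

Step 1: f(0, 0) = 0, so P lies on C.
Step 2: partial derivatives
  f_x(x, y) = -4*x - 2*y + 1, f_y(x, y) = -2*x - 4*y.
  f_x(P) = 1, f_y(P) = 0 (gradient nonzero, so P is smooth).
Step 3: tangent line at P: 1·(x − 0) + 0·(y − 0) = 0.
Expanding: x = 0.


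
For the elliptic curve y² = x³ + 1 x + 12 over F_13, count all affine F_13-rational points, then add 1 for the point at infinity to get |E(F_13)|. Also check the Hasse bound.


Affine points = {(0, 5), (0, 8), (1, 1), (1, 12), (2, 3), (2, 10), (3, 4), (3, 9), (5, 5), (5, 8), (6, 0), (8, 5), (8, 8), (9, 3), (9, 10), (12, 6), (12, 7)}; affine count = 17; |E(F_13)| = 18.

Discriminant check: Δ ∝ 4a³ + 27b² = 4·1³ + 27·12² = 4·1 + 27·144 ≡ 5 (mod 13). Nonzero ⇒ E is nonsingular.
For each x ∈ F_13, compute rhs = x³ + 1·x + 12 mod 13, then count y ∈ F_13 with y² ≡ rhs.
  x = 0: rhs = 12, matching y values: 5, 8 (2 points).
  x = 1: rhs = 1, matching y values: 1, 12 (2 points).
  x = 2: rhs = 9, matching y values: 3, 10 (2 points).
  x = 3: rhs = 3, matching y values: 4, 9 (2 points).
  x = 4: rhs = 2, matching y values: none (0 points).
  x = 5: rhs = 12, matching y values: 5, 8 (2 points).
  x = 6: rhs = 0, matching y values: 0 (1 points).
  x = 7: rhs = 11, matching y values: none (0 points).
  x = 8: rhs = 12, matching y values: 5, 8 (2 points).
  x = 9: rhs = 9, matching y values: 3, 10 (2 points).
  x = 10: rhs = 8, matching y values: none (0 points).
  x = 11: rhs = 2, matching y values: none (0 points).
  x = 12: rhs = 10, matching y values: 6, 7 (2 points).
Total affine count: 17.
Full point count |E(F_13)| = 17 + 1 = 18.
Hasse bound: |18 − (13+1)| = |4| = 4 ≤ 2√13 ≈ 7.2111 ✓.


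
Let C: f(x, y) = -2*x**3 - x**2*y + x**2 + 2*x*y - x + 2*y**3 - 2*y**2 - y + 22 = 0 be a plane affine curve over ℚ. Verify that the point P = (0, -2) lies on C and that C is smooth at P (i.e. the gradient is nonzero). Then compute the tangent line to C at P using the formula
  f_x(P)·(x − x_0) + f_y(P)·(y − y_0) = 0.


Tangent line at P: -5*x + 31*y + 62 = 0.

Step 1: f(0, -2) = 0, so P lies on C.
Step 2: partial derivatives
  f_x(x, y) = -6*x**2 - 2*x*y + 2*x + 2*y - 1, f_y(x, y) = -x**2 + 2*x + 6*y**2 - 4*y - 1.
  f_x(P) = -5, f_y(P) = 31 (gradient nonzero, so P is smooth).
Step 3: tangent line at P: -5·(x − 0) + 31·(y − -2) = 0.
Expanding: -5*x + 31*y + 62 = 0.


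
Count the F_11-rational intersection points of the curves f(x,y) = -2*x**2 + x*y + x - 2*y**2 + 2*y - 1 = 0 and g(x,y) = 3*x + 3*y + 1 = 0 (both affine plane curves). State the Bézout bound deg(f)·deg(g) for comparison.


Common zeros: ∅; count = 0; Bézout bound = 2.

deg(f) = 2, deg(g) = 1, so Bézout bound = 2.
Scan x ∈ F_11. For each x, list the y ∈ F_11 with f(x, y) ≡ 0 and those with g(x, y) ≡ 0 (mod 11); the common zeros in that column are the intersection.
  x = 0: f ≡ 0 at y ∈ ∅; g ≡ 0 at y ∈ {7}; common: ∅.
  x = 1: f ≡ 0 at y ∈ {3, 4}; g ≡ 0 at y ∈ {6}; common: ∅.
  x = 2: f ≡ 0 at y ∈ {6, 7}; g ≡ 0 at y ∈ {5}; common: ∅.
  x = 3: f ≡ 0 at y ∈ ∅; g ≡ 0 at y ∈ {4}; common: ∅.
  x = 4: f ≡ 0 at y ∈ ∅; g ≡ 0 at y ∈ {3}; common: ∅.
  x = 5: f ≡ 0 at y ∈ {10}; g ≡ 0 at y ∈ {2}; common: ∅.
  x = 6: f ≡ 0 at y ∈ {5, 10}; g ≡ 0 at y ∈ {1}; common: ∅.
  x = 7: f ≡ 0 at y ∈ {4, 6}; g ≡ 0 at y ∈ {0}; common: ∅.
  x = 8: f ≡ 0 at y ∈ {0, 5}; g ≡ 0 at y ∈ {10}; common: ∅.
  x = 9: f ≡ 0 at y ∈ {0}; g ≡ 0 at y ∈ {9}; common: ∅.
  x = 10: f ≡ 0 at y ∈ ∅; g ≡ 0 at y ∈ {8}; common: ∅.
Collecting: common zeros = ∅, so the count is 0.
Comparison with the Bézout bound: 0 ≤ 2 = deg(f)·deg(g), as expected for curves with no common component (the affine F_11-count falls short of the bound because intersections may lie at infinity, over extension fields, or carry multiplicity).


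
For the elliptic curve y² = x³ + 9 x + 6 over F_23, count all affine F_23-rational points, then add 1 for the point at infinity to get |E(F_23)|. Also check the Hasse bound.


Affine points = {(0, 11), (0, 12), (1, 4), (1, 19), (2, 3), (2, 20), (6, 0), (12, 5), (12, 18), (14, 1), (14, 22), (17, 9), (17, 14), (21, 7), (21, 16)}; affine count = 15; |E(F_23)| = 16.

Discriminant check: Δ ∝ 4a³ + 27b² = 4·9³ + 27·6² = 4·729 + 27·36 ≡ 1 (mod 23). Nonzero ⇒ E is nonsingular.
For each x ∈ F_23, compute rhs = x³ + 9·x + 6 mod 23, then count y ∈ F_23 with y² ≡ rhs.
  x = 0: rhs = 6, matching y values: 11, 12 (2 points).
  x = 1: rhs = 16, matching y values: 4, 19 (2 points).
  x = 2: rhs = 9, matching y values: 3, 20 (2 points).
  x = 3: rhs = 14, matching y values: none (0 points).
  x = 4: rhs = 14, matching y values: none (0 points).
  x = 5: rhs = 15, matching y values: none (0 points).
  x = 6: rhs = 0, matching y values: 0 (1 points).
  x = 7: rhs = 21, matching y values: none (0 points).
  x = 8: rhs = 15, matching y values: none (0 points).
  x = 9: rhs = 11, matching y values: none (0 points).
  x = 10: rhs = 15, matching y values: none (0 points).
  x = 11: rhs = 10, matching y values: none (0 points).
  x = 12: rhs = 2, matching y values: 5, 18 (2 points).
  x = 13: rhs = 20, matching y values: none (0 points).
  x = 14: rhs = 1, matching y values: 1, 22 (2 points).
  x = 15: rhs = 20, matching y values: none (0 points).
  x = 16: rhs = 14, matching y values: none (0 points).
  x = 17: rhs = 12, matching y values: 9, 14 (2 points).
  x = 18: rhs = 20, matching y values: none (0 points).
  x = 19: rhs = 21, matching y values: none (0 points).
  x = 20: rhs = 21, matching y values: none (0 points).
  x = 21: rhs = 3, matching y values: 7, 16 (2 points).
  x = 22: rhs = 19, matching y values: none (0 points).
Total affine count: 15.
Full point count |E(F_23)| = 15 + 1 = 16.
Hasse bound: |16 − (23+1)| = |-8| = 8 ≤ 2√23 ≈ 9.5917 ✓.


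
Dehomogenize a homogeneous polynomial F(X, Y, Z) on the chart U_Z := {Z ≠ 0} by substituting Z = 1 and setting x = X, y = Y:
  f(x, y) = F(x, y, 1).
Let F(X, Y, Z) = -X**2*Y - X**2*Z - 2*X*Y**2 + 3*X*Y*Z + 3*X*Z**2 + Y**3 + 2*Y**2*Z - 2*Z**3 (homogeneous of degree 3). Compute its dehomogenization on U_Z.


f(x, y) = -x**2*y - x**2 - 2*x*y**2 + 3*x*y + 3*x + y**3 + 2*y**2 - 2

On U_Z we set Z = 1. Each monomial c·X^i·Y^j·Z^k in F becomes c·x^i·y^j·1^k = c·x^i·y^j.
Substituting Z = 1: F(X, Y, 1) = -x**2*y - x**2 - 2*x*y**2 + 3*x*y + 3*x + y**3 + 2*y**2 - 2.
Note: deg(f) ≤ deg(F) = 3; strict inequality happens when F is divisible by Z (lost terms).


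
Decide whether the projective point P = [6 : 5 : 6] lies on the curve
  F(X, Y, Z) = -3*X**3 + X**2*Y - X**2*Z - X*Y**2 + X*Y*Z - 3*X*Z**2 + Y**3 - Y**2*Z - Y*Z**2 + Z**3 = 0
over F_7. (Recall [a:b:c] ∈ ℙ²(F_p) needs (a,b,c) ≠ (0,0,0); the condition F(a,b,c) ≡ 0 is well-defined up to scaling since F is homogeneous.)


F(6,5,6) ≡ 4 (mod 7); P is NOT on the curve.

Evaluate F(6, 5, 6) term-by-term (mod 7).
  -3*X**3 ↦ -3·216·1·1 = -648
  X**2*Y ↦ 1·36·5·1 = 180
  -X**2*Z ↦ -1·36·1·6 = -216
  -X*Y**2 ↦ -1·6·25·1 = -150
  X*Y*Z ↦ 1·6·5·6 = 180
  -3*X*Z**2 ↦ -3·6·1·36 = -648
  Y**3 ↦ 1·1·125·1 = 125
  -Y**2*Z ↦ -1·1·25·6 = -150
  -Y*Z**2 ↦ -1·1·5·36 = -180
  Z**3 ↦ 1·1·1·216 = 216
Sum: F(6, 5, 6) = (-648) + (180) + (-216) + (-150) + (180) + (-648) + (125) + (-150) + (-180) + (216) = -1291.
Reducing mod 7: -1291 ≡ 4 (mod 7).
Since F(a, b, c) ≡ 4 ≠ 0 (mod 7), P does NOT lie on the curve.


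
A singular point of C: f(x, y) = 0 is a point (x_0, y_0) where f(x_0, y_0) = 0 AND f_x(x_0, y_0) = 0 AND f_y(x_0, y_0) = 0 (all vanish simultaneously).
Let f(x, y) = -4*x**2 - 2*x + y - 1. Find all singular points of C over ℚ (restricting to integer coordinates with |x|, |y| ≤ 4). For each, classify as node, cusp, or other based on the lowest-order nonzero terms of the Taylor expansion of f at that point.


No singular points in the scanned grid; C is smooth there.

Compute partial derivatives:
  f_x = -8*x - 2.
  f_y = 1.
f_y = 1 is a nonzero constant, so f_y never vanishes: no point (x, y) can satisfy f = f_x = f_y = 0. In particular no (x, y) ∈ {−4, ..., 4}² is singular; the curve is smooth.


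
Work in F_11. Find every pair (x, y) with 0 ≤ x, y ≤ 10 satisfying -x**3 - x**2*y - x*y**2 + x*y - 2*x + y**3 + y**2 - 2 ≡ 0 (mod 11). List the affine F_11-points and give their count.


Affine F_11-points: {(0, 1), (1, 3), (2, 6), (2, 8), (2, 9), (3, 3), (4, 1), (4, 3), (4, 10), (5, 9), (6, 1), (6, 6), (6, 9), (7, 5), (8, 6)}; count = 15.

For each of the 121 pairs (x, y) ∈ F_11², evaluate f(x, y) mod 11. Record the zeros.
  x = 0: [0↦9, 1↦0, 2↦10, 3↦1, 4↦1, 5↦5, 6↦8, 7↦5, 8↦2, 9↦5, 10↦9]  zeros at y ∈ {1}
  x = 1: [0↦6, 1↦7, 2↦3, 3↦0, 4↦4, 5↦10, 6↦2, 7↦8, 8↦1, 9↦9, 10↦5]  zeros at y ∈ {3}
  x = 2: [0↦8, 1↦6, 2↦8, 3↦9, 4↦4, 5↦10, 6↦0, 7↦2, 8↦0, 9↦0, 10↦8]  zeros at y ∈ {6, 8, 9}
  x = 3: [0↦9, 1↦2, 2↦8, 3↦0, 4↦6, 5↦10, 6↦7, 7↦3, 8↦4, 9↦5, 10↦1]  zeros at y ∈ {3}
  x = 4: [0↦3, 1↦0, 2↦8, 3↦0, 4↦4, 5↦4, 6↦6, 7↦5, 8↦7, 9↦7, 10↦0]  zeros at y ∈ {1, 3, 10}
  x = 5: [0↦6, 1↦5, 2↦2, 3↦3, 4↦3, 5↦8, 6↦2, 7↦2, 8↦3, 9↦0, 10↦10]  zeros at y ∈ {9}
  x = 6: [0↦1, 1↦0, 2↦6, 3↦3, 4↦8, 5↦5, 6↦0, 7↦10, 8↦8, 9↦0, 10↦3]  zeros at y ∈ {1, 6, 9}
  x = 7: [0↦4, 1↦1, 2↦3, 3↦5, 4↦2, 5↦0, 6↦5, 7↦1, 8↦5, 9↦1, 10↦6]  zeros at y ∈ {5}
  x = 8: [0↦9, 1↦2, 2↦9, 3↦3, 4↦1, 5↦9, 6↦0, 7↦2, 8↦10, 9↦8, 10↦2]  zeros at y ∈ {6}
  x = 9: [0↦10, 1↦8, 2↦7, 3↦2, 4↦10, 5↦4, 6↦1, 7↦7, 8↦6, 9↦4, 10↦7]  zeros at y ∈ ∅
  x = 10: [0↦1, 1↦2, 2↦2, 3↦7, 4↦1, 5↦1, 6↦2, 7↦10, 8↦9, 9↦5, 10↦4]  zeros at y ∈ ∅
Collecting zeros: affine points = {(0, 1), (1, 3), (2, 6), (2, 8), (2, 9), (3, 3), (4, 1), (4, 3), (4, 10), (5, 9), (6, 1), (6, 6), (6, 9), (7, 5), (8, 6)}.
Total count |C(F_11)_aff| = 15.


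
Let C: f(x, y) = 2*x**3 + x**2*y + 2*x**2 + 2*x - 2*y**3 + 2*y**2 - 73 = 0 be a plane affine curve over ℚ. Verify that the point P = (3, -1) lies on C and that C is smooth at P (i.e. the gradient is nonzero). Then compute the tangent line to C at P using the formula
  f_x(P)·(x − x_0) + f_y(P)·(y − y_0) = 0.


Tangent line at P: 62*x - y - 187 = 0.

Step 1: f(3, -1) = 0, so P lies on C.
Step 2: partial derivatives
  f_x(x, y) = 6*x**2 + 2*x*y + 4*x + 2, f_y(x, y) = x**2 - 6*y**2 + 4*y.
  f_x(P) = 62, f_y(P) = -1 (gradient nonzero, so P is smooth).
Step 3: tangent line at P: 62·(x − 3) + -1·(y − -1) = 0.
Expanding: 62*x - y - 187 = 0.


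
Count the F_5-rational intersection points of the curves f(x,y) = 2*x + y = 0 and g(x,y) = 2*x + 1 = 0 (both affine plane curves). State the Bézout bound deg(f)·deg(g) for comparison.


Common zeros: {(2, 1)}; count = 1; Bézout bound = 1.

deg(f) = 1, deg(g) = 1, so Bézout bound = 1.
Scan x ∈ F_5. For each x, list the y ∈ F_5 with f(x, y) ≡ 0 and those with g(x, y) ≡ 0 (mod 5); the common zeros in that column are the intersection.
  x = 0: f ≡ 0 at y ∈ {0}; g ≡ 0 at y ∈ ∅; common: ∅.
  x = 1: f ≡ 0 at y ∈ {3}; g ≡ 0 at y ∈ ∅; common: ∅.
  x = 2: f ≡ 0 at y ∈ {1}; g ≡ 0 at y ∈ {0, 1, 2, 3, 4}; common: {1}.
  x = 3: f ≡ 0 at y ∈ {4}; g ≡ 0 at y ∈ ∅; common: ∅.
  x = 4: f ≡ 0 at y ∈ {2}; g ≡ 0 at y ∈ ∅; common: ∅.
Collecting: common zeros = {(2, 1)}, so the count is 1.
Comparison with the Bézout bound: 1 ≤ 1 = deg(f)·deg(g), as expected for curves with no common component (the bound is attained).


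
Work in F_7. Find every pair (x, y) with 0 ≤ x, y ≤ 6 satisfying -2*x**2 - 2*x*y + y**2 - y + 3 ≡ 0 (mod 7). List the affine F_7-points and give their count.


Affine F_7-points: {(3, 1), (3, 6), (4, 4), (4, 5), (5, 5), (5, 6), (6, 2), (6, 4)}; count = 8.

For each of the 49 pairs (x, y) ∈ F_7², evaluate f(x, y) mod 7. Record the zeros.
  x = 0: [0↦3, 1↦3, 2↦5, 3↦2, 4↦1, 5↦2, 6↦5]  zeros at y ∈ ∅
  x = 1: [0↦1, 1↦6, 2↦6, 3↦1, 4↦5, 5↦4, 6↦5]  zeros at y ∈ ∅
  x = 2: [0↦2, 1↦5, 2↦3, 3↦3, 4↦5, 5↦2, 6↦1]  zeros at y ∈ ∅
  x = 3: [0↦6, 1↦0, 2↦3, 3↦1, 4↦1, 5↦3, 6↦0]  zeros at y ∈ {1, 6}
  x = 4: [0↦6, 1↦5, 2↦6, 3↦2, 4↦0, 5↦0, 6↦2]  zeros at y ∈ {4, 5}
  x = 5: [0↦2, 1↦6, 2↦5, 3↦6, 4↦2, 5↦0, 6↦0]  zeros at y ∈ {5, 6}
  x = 6: [0↦1, 1↦3, 2↦0, 3↦6, 4↦0, 5↦3, 6↦1]  zeros at y ∈ {2, 4}
Collecting zeros: affine points = {(3, 1), (3, 6), (4, 4), (4, 5), (5, 5), (5, 6), (6, 2), (6, 4)}.
Total count |C(F_7)_aff| = 8.


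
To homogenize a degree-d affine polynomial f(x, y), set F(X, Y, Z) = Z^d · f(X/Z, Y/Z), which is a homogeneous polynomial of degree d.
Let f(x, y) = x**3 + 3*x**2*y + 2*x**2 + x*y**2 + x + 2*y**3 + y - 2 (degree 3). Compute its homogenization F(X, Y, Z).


F(X, Y, Z) = X**3 + 3*X**2*Y + 2*X**2*Z + X*Y**2 + X*Z**2 + 2*Y**3 + Y*Z**2 - 2*Z**3

deg(f) = 3.
Substitute x = X/Z, y = Y/Z into f, then multiply by Z^3.
  monomial 1·x^3·y^0 ↦ 1·X^3·Y^0·Z^0.
  monomial 3·x^2·y^1 ↦ 3·X^2·Y^1·Z^0.
  monomial 2·x^2·y^0 ↦ 2·X^2·Y^0·Z^1.
  monomial 1·x^1·y^2 ↦ 1·X^1·Y^2·Z^0.
  monomial 1·x^1·y^0 ↦ 1·X^1·Y^0·Z^2.
  monomial 2·x^0·y^3 ↦ 2·X^0·Y^3·Z^0.
  monomial 1·x^0·y^1 ↦ 1·X^0·Y^1·Z^2.
  monomial -2·x^0·y^0 ↦ -2·X^0·Y^0·Z^3.
Collecting: F(X, Y, Z) = X**3 + 3*X**2*Y + 2*X**2*Z + X*Y**2 + X*Z**2 + 2*Y**3 + Y*Z**2 - 2*Z**3.


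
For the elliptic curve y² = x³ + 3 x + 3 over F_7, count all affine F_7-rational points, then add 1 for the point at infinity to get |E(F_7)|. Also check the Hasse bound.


Affine points = {(1, 0), (3, 2), (3, 5), (4, 3), (4, 4)}; affine count = 5; |E(F_7)| = 6.

Discriminant check: Δ ∝ 4a³ + 27b² = 4·3³ + 27·3² = 4·27 + 27·9 ≡ 1 (mod 7). Nonzero ⇒ E is nonsingular.
For each x ∈ F_7, compute rhs = x³ + 3·x + 3 mod 7, then count y ∈ F_7 with y² ≡ rhs.
  x = 0: rhs = 3, matching y values: none (0 points).
  x = 1: rhs = 0, matching y values: 0 (1 points).
  x = 2: rhs = 3, matching y values: none (0 points).
  x = 3: rhs = 4, matching y values: 2, 5 (2 points).
  x = 4: rhs = 2, matching y values: 3, 4 (2 points).
  x = 5: rhs = 3, matching y values: none (0 points).
  x = 6: rhs = 6, matching y values: none (0 points).
Total affine count: 5.
Full point count |E(F_7)| = 5 + 1 = 6.
Hasse bound: |6 − (7+1)| = |-2| = 2 ≤ 2√7 ≈ 5.2915 ✓.


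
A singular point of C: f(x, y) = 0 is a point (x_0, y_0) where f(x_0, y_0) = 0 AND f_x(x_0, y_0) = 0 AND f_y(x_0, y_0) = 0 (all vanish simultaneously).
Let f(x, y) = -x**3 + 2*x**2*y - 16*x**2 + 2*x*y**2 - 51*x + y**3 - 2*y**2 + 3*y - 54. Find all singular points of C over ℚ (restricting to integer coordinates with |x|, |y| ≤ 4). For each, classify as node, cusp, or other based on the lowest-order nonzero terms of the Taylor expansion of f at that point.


Singular points: {(-3, 3)}; classification: node.

Compute partial derivatives:
  f_x = -3*x**2 + 4*x*y - 32*x + 2*y**2 - 51.
  f_y = 2*x**2 + 4*x*y + 3*y**2 - 4*y + 3.
Scan x_0 ∈ {−4, ..., 4}. For each x_0, f_y(x_0, y) is a polynomial in y; find its integer roots y ∈ {−4, ..., 4}, then test f_x and f at those candidates.
  x = -4: f_y(-4, y) = 3*y**2 - 20*y + 35; no integer root y with |y| ≤ 4.
  x = -3: f_y(-3, y) = 3*y**2 - 16*y + 21; vanishes at y ∈ {3}. (-3, 3): f_x = 0, f = 0 — SINGULAR.
  x = -2: f_y(-2, y) = 3*y**2 - 12*y + 11; no integer root y with |y| ≤ 4.
  x = -1: f_y(-1, y) = 3*y**2 - 8*y + 5; vanishes at y ∈ {1}. (-1, 1): f_x = -24 ≠ 0.
  x = 0: f_y(0, y) = 3*y**2 - 4*y + 3; no integer root y with |y| ≤ 4.
  x = 1: f_y(1, y) = 3*y**2 + 5; no integer root y with |y| ≤ 4.
  x = 2: f_y(2, y) = 3*y**2 + 4*y + 11; no integer root y with |y| ≤ 4.
  x = 3: f_y(3, y) = 3*y**2 + 8*y + 21; no integer root y with |y| ≤ 4.
  x = 4: f_y(4, y) = 3*y**2 + 12*y + 35; no integer root y with |y| ≤ 4.
Only singular point on the grid: (-3, 3).
Classify: substitute x = -3 + u, y = 3 + v and expand: f = -u**3 + 2*u**2*v - u**2 + 2*u*v**2 + v**3 + v**2.
No constant or linear terms (consistent with a singular point). Quadratic part: -u**2 + v**2. Cubic part: -u**3 + 2*u**2*v + 2*u*v**2 + v**3.
The quadratic part v**2 - u**2 = (v − u)(v + u) splits into two distinct linear factors, so there are two distinct tangent lines y − 3 = ±(x − -3) — this is a node (ordinary double point).
Classification: node.


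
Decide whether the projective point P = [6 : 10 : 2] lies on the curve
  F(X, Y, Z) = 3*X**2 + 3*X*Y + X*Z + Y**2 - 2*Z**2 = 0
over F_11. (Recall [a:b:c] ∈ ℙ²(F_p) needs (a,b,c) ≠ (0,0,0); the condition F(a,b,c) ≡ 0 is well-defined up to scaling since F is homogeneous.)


F(6,10,2) ≡ 7 (mod 11); P is NOT on the curve.

Evaluate F(6, 10, 2) term-by-term (mod 11).
  3*X**2 ↦ 3·36·1·1 = 108
  3*X*Y ↦ 3·6·10·1 = 180
  X*Z ↦ 1·6·1·2 = 12
  Y**2 ↦ 1·1·100·1 = 100
  -2*Z**2 ↦ -2·1·1·4 = -8
Sum: F(6, 10, 2) = (108) + (180) + (12) + (100) + (-8) = 392.
Reducing mod 11: 392 ≡ 7 (mod 11).
Since F(a, b, c) ≡ 7 ≠ 0 (mod 11), P does NOT lie on the curve.


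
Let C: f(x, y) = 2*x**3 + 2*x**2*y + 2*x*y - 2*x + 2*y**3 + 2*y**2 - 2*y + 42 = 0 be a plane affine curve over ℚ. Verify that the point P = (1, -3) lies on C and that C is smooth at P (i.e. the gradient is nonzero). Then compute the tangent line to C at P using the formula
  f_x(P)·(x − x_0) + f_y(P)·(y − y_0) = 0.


Tangent line at P: -14*x + 44*y + 146 = 0.

Step 1: f(1, -3) = 0, so P lies on C.
Step 2: partial derivatives
  f_x(x, y) = 6*x**2 + 4*x*y + 2*y - 2, f_y(x, y) = 2*x**2 + 2*x + 6*y**2 + 4*y - 2.
  f_x(P) = -14, f_y(P) = 44 (gradient nonzero, so P is smooth).
Step 3: tangent line at P: -14·(x − 1) + 44·(y − -3) = 0.
Expanding: -14*x + 44*y + 146 = 0.


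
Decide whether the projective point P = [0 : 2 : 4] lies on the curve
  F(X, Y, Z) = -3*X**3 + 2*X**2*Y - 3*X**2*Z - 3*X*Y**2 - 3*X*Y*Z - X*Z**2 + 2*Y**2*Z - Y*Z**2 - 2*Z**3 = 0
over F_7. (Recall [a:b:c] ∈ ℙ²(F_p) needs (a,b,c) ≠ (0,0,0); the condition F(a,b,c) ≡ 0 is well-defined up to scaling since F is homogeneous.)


F(0,2,4) ≡ 5 (mod 7); P is NOT on the curve.

Evaluate F(0, 2, 4) term-by-term (mod 7).
  -3*X**3 ↦ -3·0·1·1 = 0
  2*X**2*Y ↦ 2·0·2·1 = 0
  -3*X**2*Z ↦ -3·0·1·4 = 0
  -3*X*Y**2 ↦ -3·0·4·1 = 0
  -3*X*Y*Z ↦ -3·0·2·4 = 0
  -X*Z**2 ↦ -1·0·1·16 = 0
  2*Y**2*Z ↦ 2·1·4·4 = 32
  -Y*Z**2 ↦ -1·1·2·16 = -32
  -2*Z**3 ↦ -2·1·1·64 = -128
Sum: F(0, 2, 4) = (0) + (0) + (0) + (0) + (0) + (0) + (32) + (-32) + (-128) = -128.
Reducing mod 7: -128 ≡ 5 (mod 7).
Since F(a, b, c) ≡ 5 ≠ 0 (mod 7), P does NOT lie on the curve.


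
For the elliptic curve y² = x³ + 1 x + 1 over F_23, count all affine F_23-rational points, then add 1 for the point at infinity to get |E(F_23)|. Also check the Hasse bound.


Affine points = {(0, 1), (0, 22), (1, 7), (1, 16), (3, 10), (3, 13), (4, 0), (5, 4), (5, 19), (6, 4), (6, 19), (7, 11), (7, 12), (9, 7), (9, 16), (11, 3), (11, 20), (12, 4), (12, 19), (13, 7), (13, 16), (17, 3), (17, 20), (18, 3), (18, 20), (19, 5), (19, 18)}; affine count = 27; |E(F_23)| = 28.

Discriminant check: Δ ∝ 4a³ + 27b² = 4·1³ + 27·1² = 4·1 + 27·1 ≡ 8 (mod 23). Nonzero ⇒ E is nonsingular.
For each x ∈ F_23, compute rhs = x³ + 1·x + 1 mod 23, then count y ∈ F_23 with y² ≡ rhs.
  x = 0: rhs = 1, matching y values: 1, 22 (2 points).
  x = 1: rhs = 3, matching y values: 7, 16 (2 points).
  x = 2: rhs = 11, matching y values: none (0 points).
  x = 3: rhs = 8, matching y values: 10, 13 (2 points).
  x = 4: rhs = 0, matching y values: 0 (1 points).
  x = 5: rhs = 16, matching y values: 4, 19 (2 points).
  x = 6: rhs = 16, matching y values: 4, 19 (2 points).
  x = 7: rhs = 6, matching y values: 11, 12 (2 points).
  x = 8: rhs = 15, matching y values: none (0 points).
  x = 9: rhs = 3, matching y values: 7, 16 (2 points).
  x = 10: rhs = 22, matching y values: none (0 points).
  x = 11: rhs = 9, matching y values: 3, 20 (2 points).
  x = 12: rhs = 16, matching y values: 4, 19 (2 points).
  x = 13: rhs = 3, matching y values: 7, 16 (2 points).
  x = 14: rhs = 22, matching y values: none (0 points).
  x = 15: rhs = 10, matching y values: none (0 points).
  x = 16: rhs = 19, matching y values: none (0 points).
  x = 17: rhs = 9, matching y values: 3, 20 (2 points).
  x = 18: rhs = 9, matching y values: 3, 20 (2 points).
  x = 19: rhs = 2, matching y values: 5, 18 (2 points).
  x = 20: rhs = 17, matching y values: none (0 points).
  x = 21: rhs = 14, matching y values: none (0 points).
  x = 22: rhs = 22, matching y values: none (0 points).
Total affine count: 27.
Full point count |E(F_23)| = 27 + 1 = 28.
Hasse bound: |28 − (23+1)| = |4| = 4 ≤ 2√23 ≈ 9.5917 ✓.


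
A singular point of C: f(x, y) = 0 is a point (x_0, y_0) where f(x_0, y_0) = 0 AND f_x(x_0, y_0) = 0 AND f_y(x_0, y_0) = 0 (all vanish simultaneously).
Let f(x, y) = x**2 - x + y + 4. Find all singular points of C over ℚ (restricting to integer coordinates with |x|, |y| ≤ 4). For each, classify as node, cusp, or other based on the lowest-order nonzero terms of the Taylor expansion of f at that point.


No singular points in the scanned grid; C is smooth there.

Compute partial derivatives:
  f_x = 2*x - 1.
  f_y = 1.
f_y = 1 is a nonzero constant, so f_y never vanishes: no point (x, y) can satisfy f = f_x = f_y = 0. In particular no (x, y) ∈ {−4, ..., 4}² is singular; the curve is smooth.


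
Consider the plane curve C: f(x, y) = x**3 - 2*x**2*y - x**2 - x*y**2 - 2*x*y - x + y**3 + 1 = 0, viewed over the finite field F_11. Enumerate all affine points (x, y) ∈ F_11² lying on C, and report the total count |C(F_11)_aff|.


Affine F_11-points: {(0, 10), (1, 0), (2, 9), (3, 7), (3, 9), (4, 7), (7, 2), (8, 6), (8, 7), (10, 0), (10, 10)}; count = 11.

For each of the 121 pairs (x, y) ∈ F_11², evaluate f(x, y) mod 11. Record the zeros.
  x = 0: [0↦1, 1↦2, 2↦9, 3↦6, 4↦10, 5↦5, 6↦8, 7↦3, 8↦7, 9↦4, 10↦0]  zeros at y ∈ {10}
  x = 1: [0↦0, 1↦7, 2↦7, 3↦6, 4↦10, 5↦3, 6↦2, 7↦2, 8↦9, 9↦7, 10↦2]  zeros at y ∈ {0}
  x = 2: [0↦3, 1↦1, 2↦1, 3↦9, 4↦9, 5↦7, 6↦9, 7↦10, 8↦5, 9↦0, 10↦1]  zeros at y ∈ {9}
  x = 3: [0↦5, 1↦1, 2↦8, 3↦10, 4↦2, 5↦1, 6↦2, 7↦0, 8↦1, 9↦0, 10↦3]  zeros at y ∈ {7, 9}
  x = 4: [0↦1, 1↦2, 2↦1, 3↦4, 4↦6, 5↦2, 6↦9, 7↦0, 8↦3, 9↦2, 10↦3]  zeros at y ∈ {7}
  x = 5: [0↦8, 1↦10, 2↦8, 3↦8, 4↦5, 5↦5, 6↦3, 7↦5, 8↦6, 9↦1, 10↦7]  zeros at y ∈ ∅
  x = 6: [0↦10, 1↦9, 2↦2, 3↦6, 4↦5, 5↦5, 6↦1, 7↦10, 8↦5, 9↦3, 10↦10]  zeros at y ∈ ∅
  x = 7: [0↦2, 1↦5, 2↦0, 3↦4, 4↦1, 5↦8, 6↦9, 7↦10, 8↦6, 9↦3, 10↦7]  zeros at y ∈ {2}
  x = 8: [0↦1, 1↦4, 2↦8, 3↦8, 4↦10, 5↦9, 6↦0, 7↦0, 8↦4, 9↦7, 10↦4]  zeros at y ∈ {6, 7}
  x = 9: [0↦2, 1↦1, 2↦10, 3↦2, 4↦5, 5↦3, 6↦2, 7↦8, 8↦5, 9↦10, 10↦7]  zeros at y ∈ ∅
  x = 10: [0↦0, 1↦2, 2↦1, 3↦3, 4↦3, 5↦7, 6↦10, 7↦7, 8↦4, 9↦7, 10↦0]  zeros at y ∈ {0, 10}
Collecting zeros: affine points = {(0, 10), (1, 0), (2, 9), (3, 7), (3, 9), (4, 7), (7, 2), (8, 6), (8, 7), (10, 0), (10, 10)}.
Total count |C(F_11)_aff| = 11.


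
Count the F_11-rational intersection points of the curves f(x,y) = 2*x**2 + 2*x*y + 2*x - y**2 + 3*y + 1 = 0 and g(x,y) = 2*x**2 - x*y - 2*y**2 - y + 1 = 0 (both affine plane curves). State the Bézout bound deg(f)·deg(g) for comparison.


Common zeros: ∅; count = 0; Bézout bound = 4.

deg(f) = 2, deg(g) = 2, so Bézout bound = 4.
Scan x ∈ F_11. For each x, list the y ∈ F_11 with f(x, y) ≡ 0 and those with g(x, y) ≡ 0 (mod 11); the common zeros in that column are the intersection.
  x = 0: f ≡ 0 at y ∈ ∅; g ≡ 0 at y ∈ {6, 10}; common: ∅.
  x = 1: f ≡ 0 at y ∈ {2, 3}; g ≡ 0 at y ∈ ∅; common: ∅.
  x = 2: f ≡ 0 at y ∈ ∅; g ≡ 0 at y ∈ {7, 8}; common: ∅.
  x = 3: f ≡ 0 at y ∈ {1, 8}; g ≡ 0 at y ∈ {3, 6}; common: ∅.
  x = 4: f ≡ 0 at y ∈ ∅; g ≡ 0 at y ∈ {0, 3}; common: ∅.
  x = 5: f ≡ 0 at y ∈ ∅; g ≡ 0 at y ∈ {9, 10}; common: ∅.
  x = 6: f ≡ 0 at y ∈ {1, 3}; g ≡ 0 at y ∈ ∅; common: ∅.
  x = 7: f ≡ 0 at y ∈ {2, 4}; g ≡ 0 at y ∈ {0, 7}; common: ∅.
  x = 8: f ≡ 0 at y ∈ ∅; g ≡ 0 at y ∈ ∅; common: ∅.
  x = 9: f ≡ 0 at y ∈ ∅; g ≡ 0 at y ∈ ∅; common: ∅.
  x = 10: f ≡ 0 at y ∈ {4, 8}; g ≡ 0 at y ∈ ∅; common: ∅.
Collecting: common zeros = ∅, so the count is 0.
Comparison with the Bézout bound: 0 ≤ 4 = deg(f)·deg(g), as expected for curves with no common component (the affine F_11-count falls short of the bound because intersections may lie at infinity, over extension fields, or carry multiplicity).


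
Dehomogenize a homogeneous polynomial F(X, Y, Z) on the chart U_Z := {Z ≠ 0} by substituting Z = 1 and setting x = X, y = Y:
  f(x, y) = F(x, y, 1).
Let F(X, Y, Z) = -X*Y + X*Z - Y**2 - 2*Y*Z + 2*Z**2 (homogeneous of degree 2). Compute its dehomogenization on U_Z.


f(x, y) = -x*y + x - y**2 - 2*y + 2

On U_Z we set Z = 1. Each monomial c·X^i·Y^j·Z^k in F becomes c·x^i·y^j·1^k = c·x^i·y^j.
Substituting Z = 1: F(X, Y, 1) = -x*y + x - y**2 - 2*y + 2.
Note: deg(f) ≤ deg(F) = 2; strict inequality happens when F is divisible by Z (lost terms).


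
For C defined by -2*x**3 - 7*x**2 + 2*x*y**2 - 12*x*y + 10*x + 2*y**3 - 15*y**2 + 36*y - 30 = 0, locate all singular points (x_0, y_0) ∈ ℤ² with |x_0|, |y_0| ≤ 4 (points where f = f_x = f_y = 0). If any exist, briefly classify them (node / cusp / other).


Singular points: {(-1, 3)}; classification: node.

Compute partial derivatives:
  f_x = -6*x**2 - 14*x + 2*y**2 - 12*y + 10.
  f_y = 4*x*y - 12*x + 6*y**2 - 30*y + 36.
Scan x_0 ∈ {−4, ..., 4}. For each x_0, f_y(x_0, y) is a polynomial in y; find its integer roots y ∈ {−4, ..., 4}, then test f_x and f at those candidates.
  x = -4: f_y(-4, y) = 6*y**2 - 46*y + 84; vanishes at y ∈ {3}. (-4, 3): f_x = -48 ≠ 0.
  x = -3: f_y(-3, y) = 6*y**2 - 42*y + 72; vanishes at y ∈ {3, 4}. (-3, 3): f_x = -20 ≠ 0; (-3, 4): f_x = -18 ≠ 0.
  x = -2: f_y(-2, y) = 6*y**2 - 38*y + 60; vanishes at y ∈ {3}. (-2, 3): f_x = -4 ≠ 0.
  x = -1: f_y(-1, y) = 6*y**2 - 34*y + 48; vanishes at y ∈ {3}. (-1, 3): f_x = 0, f = 0 — SINGULAR.
  x = 0: f_y(0, y) = 6*y**2 - 30*y + 36; vanishes at y ∈ {2, 3}. (0, 2): f_x = -6 ≠ 0; (0, 3): f_x = -8 ≠ 0.
  x = 1: f_y(1, y) = 6*y**2 - 26*y + 24; vanishes at y ∈ {3}. (1, 3): f_x = -28 ≠ 0.
  x = 2: f_y(2, y) = 6*y**2 - 22*y + 12; vanishes at y ∈ {3}. (2, 3): f_x = -60 ≠ 0.
  x = 3: f_y(3, y) = 6*y**2 - 18*y; vanishes at y ∈ {0, 3}. (3, 0): f_x = -86 ≠ 0; (3, 3): f_x = -104 ≠ 0.
  x = 4: f_y(4, y) = 6*y**2 - 14*y - 12; vanishes at y ∈ {3}. (4, 3): f_x = -160 ≠ 0.
Only singular point on the grid: (-1, 3).
Classify: substitute x = -1 + u, y = 3 + v and expand: f = -2*u**3 - u**2 + 2*u*v**2 + 2*v**3 + v**2.
No constant or linear terms (consistent with a singular point). Quadratic part: -u**2 + v**2. Cubic part: -2*u**3 + 2*u*v**2 + 2*v**3.
The quadratic part v**2 - u**2 = (v − u)(v + u) splits into two distinct linear factors, so there are two distinct tangent lines y − 3 = ±(x − -1) — this is a node (ordinary double point).
Classification: node.


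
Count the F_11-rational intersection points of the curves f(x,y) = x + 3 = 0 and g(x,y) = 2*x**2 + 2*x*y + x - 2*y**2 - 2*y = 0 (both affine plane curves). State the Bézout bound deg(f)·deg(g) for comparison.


Common zeros: ∅; count = 0; Bézout bound = 2.

deg(f) = 1, deg(g) = 2, so Bézout bound = 2.
Scan x ∈ F_11. For each x, list the y ∈ F_11 with f(x, y) ≡ 0 and those with g(x, y) ≡ 0 (mod 11); the common zeros in that column are the intersection.
  x = 0: f ≡ 0 at y ∈ ∅; g ≡ 0 at y ∈ {0, 10}; common: ∅.
  x = 1: f ≡ 0 at y ∈ ∅; g ≡ 0 at y ∈ ∅; common: ∅.
  x = 2: f ≡ 0 at y ∈ ∅; g ≡ 0 at y ∈ ∅; common: ∅.
  x = 3: f ≡ 0 at y ∈ ∅; g ≡ 0 at y ∈ ∅; common: ∅.
  x = 4: f ≡ 0 at y ∈ ∅; g ≡ 0 at y ∈ {6, 8}; common: ∅.
  x = 5: f ≡ 0 at y ∈ ∅; g ≡ 0 at y ∈ {0, 4}; common: ∅.
  x = 6: f ≡ 0 at y ∈ ∅; g ≡ 0 at y ∈ {6, 10}; common: ∅.
  x = 7: f ≡ 0 at y ∈ ∅; g ≡ 0 at y ∈ {2, 4}; common: ∅.
  x = 8: f ≡ 0 at y ∈ {0, 1, 2, 3, 4, 5, 6, 7, 8, 9, 10}; g ≡ 0 at y ∈ ∅; common: ∅.
  x = 9: f ≡ 0 at y ∈ ∅; g ≡ 0 at y ∈ ∅; common: ∅.
  x = 10: f ≡ 0 at y ∈ ∅; g ≡ 0 at y ∈ ∅; common: ∅.
Collecting: common zeros = ∅, so the count is 0.
Comparison with the Bézout bound: 0 ≤ 2 = deg(f)·deg(g), as expected for curves with no common component (the affine F_11-count falls short of the bound because intersections may lie at infinity, over extension fields, or carry multiplicity).


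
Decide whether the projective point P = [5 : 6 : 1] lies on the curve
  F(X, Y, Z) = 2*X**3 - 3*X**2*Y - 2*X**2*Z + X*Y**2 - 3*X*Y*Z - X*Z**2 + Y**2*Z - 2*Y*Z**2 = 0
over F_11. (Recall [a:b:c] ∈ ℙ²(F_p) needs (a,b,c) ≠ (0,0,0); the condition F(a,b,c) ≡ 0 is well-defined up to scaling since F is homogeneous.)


F(5,6,1) ≡ 2 (mod 11); P is NOT on the curve.

Evaluate F(5, 6, 1) term-by-term (mod 11).
  2*X**3 ↦ 2·125·1·1 = 250
  -3*X**2*Y ↦ -3·25·6·1 = -450
  -2*X**2*Z ↦ -2·25·1·1 = -50
  X*Y**2 ↦ 1·5·36·1 = 180
  -3*X*Y*Z ↦ -3·5·6·1 = -90
  -X*Z**2 ↦ -1·5·1·1 = -5
  Y**2*Z ↦ 1·1·36·1 = 36
  -2*Y*Z**2 ↦ -2·1·6·1 = -12
Sum: F(5, 6, 1) = (250) + (-450) + (-50) + (180) + (-90) + (-5) + (36) + (-12) = -141.
Reducing mod 11: -141 ≡ 2 (mod 11).
Since F(a, b, c) ≡ 2 ≠ 0 (mod 11), P does NOT lie on the curve.


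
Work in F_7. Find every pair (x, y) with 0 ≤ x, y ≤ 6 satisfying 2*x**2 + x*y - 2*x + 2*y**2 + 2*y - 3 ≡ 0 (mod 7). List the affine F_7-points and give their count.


Affine F_7-points: {(0, 3), (2, 1), (2, 4), (3, 3), (3, 5), (4, 0), (4, 4), (6, 5)}; count = 8.

For each of the 49 pairs (x, y) ∈ F_7², evaluate f(x, y) mod 7. Record the zeros.
  x = 0: [0↦4, 1↦1, 2↦2, 3↦0, 4↦2, 5↦1, 6↦4]  zeros at y ∈ {3}
  x = 1: [0↦4, 1↦2, 2↦4, 3↦3, 4↦6, 5↦6, 6↦3]  zeros at y ∈ ∅
  x = 2: [0↦1, 1↦0, 2↦3, 3↦3, 4↦0, 5↦1, 6↦6]  zeros at y ∈ {1, 4}
  x = 3: [0↦2, 1↦2, 2↦6, 3↦0, 4↦5, 5↦0, 6↦6]  zeros at y ∈ {3, 5}
  x = 4: [0↦0, 1↦1, 2↦6, 3↦1, 4↦0, 5↦3, 6↦3]  zeros at y ∈ {0, 4}
  x = 5: [0↦2, 1↦4, 2↦3, 3↦6, 4↦6, 5↦3, 6↦4]  zeros at y ∈ ∅
  x = 6: [0↦1, 1↦4, 2↦4, 3↦1, 4↦2, 5↦0, 6↦2]  zeros at y ∈ {5}
Collecting zeros: affine points = {(0, 3), (2, 1), (2, 4), (3, 3), (3, 5), (4, 0), (4, 4), (6, 5)}.
Total count |C(F_7)_aff| = 8.


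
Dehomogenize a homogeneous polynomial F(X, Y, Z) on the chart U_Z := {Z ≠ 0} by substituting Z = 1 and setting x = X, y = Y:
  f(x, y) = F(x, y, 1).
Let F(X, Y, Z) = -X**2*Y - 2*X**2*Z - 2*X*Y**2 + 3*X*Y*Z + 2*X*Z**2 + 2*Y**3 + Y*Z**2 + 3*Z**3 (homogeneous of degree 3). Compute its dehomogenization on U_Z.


f(x, y) = -x**2*y - 2*x**2 - 2*x*y**2 + 3*x*y + 2*x + 2*y**3 + y + 3

On U_Z we set Z = 1. Each monomial c·X^i·Y^j·Z^k in F becomes c·x^i·y^j·1^k = c·x^i·y^j.
Substituting Z = 1: F(X, Y, 1) = -x**2*y - 2*x**2 - 2*x*y**2 + 3*x*y + 2*x + 2*y**3 + y + 3.
Note: deg(f) ≤ deg(F) = 3; strict inequality happens when F is divisible by Z (lost terms).


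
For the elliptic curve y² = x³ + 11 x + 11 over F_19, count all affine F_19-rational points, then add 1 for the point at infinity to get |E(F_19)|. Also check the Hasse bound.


Affine points = {(0, 7), (0, 12), (1, 2), (1, 17), (4, 9), (4, 10), (5, 1), (5, 18), (10, 0), (11, 0), (12, 3), (12, 16), (15, 6), (15, 13), (17, 0)}; affine count = 15; |E(F_19)| = 16.

Discriminant check: Δ ∝ 4a³ + 27b² = 4·11³ + 27·11² = 4·1331 + 27·121 ≡ 3 (mod 19). Nonzero ⇒ E is nonsingular.
For each x ∈ F_19, compute rhs = x³ + 11·x + 11 mod 19, then count y ∈ F_19 with y² ≡ rhs.
  x = 0: rhs = 11, matching y values: 7, 12 (2 points).
  x = 1: rhs = 4, matching y values: 2, 17 (2 points).
  x = 2: rhs = 3, matching y values: none (0 points).
  x = 3: rhs = 14, matching y values: none (0 points).
  x = 4: rhs = 5, matching y values: 9, 10 (2 points).
  x = 5: rhs = 1, matching y values: 1, 18 (2 points).
  x = 6: rhs = 8, matching y values: none (0 points).
  x = 7: rhs = 13, matching y values: none (0 points).
  x = 8: rhs = 3, matching y values: none (0 points).
  x = 9: rhs = 3, matching y values: none (0 points).
  x = 10: rhs = 0, matching y values: 0 (1 points).
  x = 11: rhs = 0, matching y values: 0 (1 points).
  x = 12: rhs = 9, matching y values: 3, 16 (2 points).
  x = 13: rhs = 14, matching y values: none (0 points).
  x = 14: rhs = 2, matching y values: none (0 points).
  x = 15: rhs = 17, matching y values: 6, 13 (2 points).
  x = 16: rhs = 8, matching y values: none (0 points).
  x = 17: rhs = 0, matching y values: 0 (1 points).
  x = 18: rhs = 18, matching y values: none (0 points).
Total affine count: 15.
Full point count |E(F_19)| = 15 + 1 = 16.
Hasse bound: |16 − (19+1)| = |-4| = 4 ≤ 2√19 ≈ 8.7178 ✓.


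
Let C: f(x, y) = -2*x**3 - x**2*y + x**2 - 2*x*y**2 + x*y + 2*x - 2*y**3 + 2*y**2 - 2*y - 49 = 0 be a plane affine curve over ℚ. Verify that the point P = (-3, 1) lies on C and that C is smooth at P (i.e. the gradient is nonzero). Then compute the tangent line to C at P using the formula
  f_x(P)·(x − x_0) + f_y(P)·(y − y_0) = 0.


Tangent line at P: -53*x - 4*y - 155 = 0.

Step 1: f(-3, 1) = 0, so P lies on C.
Step 2: partial derivatives
  f_x(x, y) = -6*x**2 - 2*x*y + 2*x - 2*y**2 + y + 2, f_y(x, y) = -x**2 - 4*x*y + x - 6*y**2 + 4*y - 2.
  f_x(P) = -53, f_y(P) = -4 (gradient nonzero, so P is smooth).
Step 3: tangent line at P: -53·(x − -3) + -4·(y − 1) = 0.
Expanding: -53*x - 4*y - 155 = 0.


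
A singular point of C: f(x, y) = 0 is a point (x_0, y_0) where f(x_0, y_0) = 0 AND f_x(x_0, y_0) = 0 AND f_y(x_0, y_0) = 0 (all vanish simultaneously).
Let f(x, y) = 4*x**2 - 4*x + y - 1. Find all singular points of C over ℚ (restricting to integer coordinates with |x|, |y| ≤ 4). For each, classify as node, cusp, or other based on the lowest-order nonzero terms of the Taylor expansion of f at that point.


No singular points in the scanned grid; C is smooth there.

Compute partial derivatives:
  f_x = 8*x - 4.
  f_y = 1.
f_y = 1 is a nonzero constant, so f_y never vanishes: no point (x, y) can satisfy f = f_x = f_y = 0. In particular no (x, y) ∈ {−4, ..., 4}² is singular; the curve is smooth.


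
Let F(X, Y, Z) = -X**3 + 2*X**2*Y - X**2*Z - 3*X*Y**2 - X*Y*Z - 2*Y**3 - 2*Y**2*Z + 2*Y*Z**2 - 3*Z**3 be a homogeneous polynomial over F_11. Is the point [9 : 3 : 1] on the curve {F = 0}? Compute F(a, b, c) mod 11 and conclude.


F(9,3,1) ≡ 8 (mod 11); P is NOT on the curve.

Evaluate F(9, 3, 1) term-by-term (mod 11).
  -X**3 ↦ -1·729·1·1 = -729
  2*X**2*Y ↦ 2·81·3·1 = 486
  -X**2*Z ↦ -1·81·1·1 = -81
  -3*X*Y**2 ↦ -3·9·9·1 = -243
  -X*Y*Z ↦ -1·9·3·1 = -27
  -2*Y**3 ↦ -2·1·27·1 = -54
  -2*Y**2*Z ↦ -2·1·9·1 = -18
  2*Y*Z**2 ↦ 2·1·3·1 = 6
  -3*Z**3 ↦ -3·1·1·1 = -3
Sum: F(9, 3, 1) = (-729) + (486) + (-81) + (-243) + (-27) + (-54) + (-18) + (6) + (-3) = -663.
Reducing mod 11: -663 ≡ 8 (mod 11).
Since F(a, b, c) ≡ 8 ≠ 0 (mod 11), P does NOT lie on the curve.
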